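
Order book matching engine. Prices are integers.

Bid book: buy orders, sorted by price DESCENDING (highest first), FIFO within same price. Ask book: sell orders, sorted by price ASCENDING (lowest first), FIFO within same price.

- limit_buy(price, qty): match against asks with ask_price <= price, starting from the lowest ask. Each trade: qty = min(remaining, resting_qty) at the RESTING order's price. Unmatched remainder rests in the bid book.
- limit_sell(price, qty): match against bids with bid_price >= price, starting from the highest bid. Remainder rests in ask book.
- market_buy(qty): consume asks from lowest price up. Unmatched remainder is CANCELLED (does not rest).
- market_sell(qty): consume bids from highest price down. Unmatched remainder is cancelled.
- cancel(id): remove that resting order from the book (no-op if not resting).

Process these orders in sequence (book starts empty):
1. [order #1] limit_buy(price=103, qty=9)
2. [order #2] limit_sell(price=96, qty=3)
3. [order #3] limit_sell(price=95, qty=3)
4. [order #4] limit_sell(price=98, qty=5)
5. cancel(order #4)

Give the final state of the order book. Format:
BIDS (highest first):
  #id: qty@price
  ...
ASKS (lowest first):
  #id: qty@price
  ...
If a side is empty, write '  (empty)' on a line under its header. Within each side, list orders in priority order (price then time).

Answer: BIDS (highest first):
  (empty)
ASKS (lowest first):
  (empty)

Derivation:
After op 1 [order #1] limit_buy(price=103, qty=9): fills=none; bids=[#1:9@103] asks=[-]
After op 2 [order #2] limit_sell(price=96, qty=3): fills=#1x#2:3@103; bids=[#1:6@103] asks=[-]
After op 3 [order #3] limit_sell(price=95, qty=3): fills=#1x#3:3@103; bids=[#1:3@103] asks=[-]
After op 4 [order #4] limit_sell(price=98, qty=5): fills=#1x#4:3@103; bids=[-] asks=[#4:2@98]
After op 5 cancel(order #4): fills=none; bids=[-] asks=[-]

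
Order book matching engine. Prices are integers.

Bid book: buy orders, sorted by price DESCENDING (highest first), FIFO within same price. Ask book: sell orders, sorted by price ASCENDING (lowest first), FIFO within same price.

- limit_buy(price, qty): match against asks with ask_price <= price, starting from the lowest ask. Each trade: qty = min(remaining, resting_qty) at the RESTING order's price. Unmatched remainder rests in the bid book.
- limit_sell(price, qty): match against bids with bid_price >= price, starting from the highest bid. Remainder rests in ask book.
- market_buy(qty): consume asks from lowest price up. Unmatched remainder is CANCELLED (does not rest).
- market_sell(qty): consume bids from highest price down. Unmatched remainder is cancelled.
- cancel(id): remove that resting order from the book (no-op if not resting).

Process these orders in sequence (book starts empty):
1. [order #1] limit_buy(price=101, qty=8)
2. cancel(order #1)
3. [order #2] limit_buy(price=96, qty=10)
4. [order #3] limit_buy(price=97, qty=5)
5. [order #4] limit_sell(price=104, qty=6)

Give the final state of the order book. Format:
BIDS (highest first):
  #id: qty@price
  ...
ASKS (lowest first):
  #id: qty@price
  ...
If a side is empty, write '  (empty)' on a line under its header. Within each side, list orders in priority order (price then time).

Answer: BIDS (highest first):
  #3: 5@97
  #2: 10@96
ASKS (lowest first):
  #4: 6@104

Derivation:
After op 1 [order #1] limit_buy(price=101, qty=8): fills=none; bids=[#1:8@101] asks=[-]
After op 2 cancel(order #1): fills=none; bids=[-] asks=[-]
After op 3 [order #2] limit_buy(price=96, qty=10): fills=none; bids=[#2:10@96] asks=[-]
After op 4 [order #3] limit_buy(price=97, qty=5): fills=none; bids=[#3:5@97 #2:10@96] asks=[-]
After op 5 [order #4] limit_sell(price=104, qty=6): fills=none; bids=[#3:5@97 #2:10@96] asks=[#4:6@104]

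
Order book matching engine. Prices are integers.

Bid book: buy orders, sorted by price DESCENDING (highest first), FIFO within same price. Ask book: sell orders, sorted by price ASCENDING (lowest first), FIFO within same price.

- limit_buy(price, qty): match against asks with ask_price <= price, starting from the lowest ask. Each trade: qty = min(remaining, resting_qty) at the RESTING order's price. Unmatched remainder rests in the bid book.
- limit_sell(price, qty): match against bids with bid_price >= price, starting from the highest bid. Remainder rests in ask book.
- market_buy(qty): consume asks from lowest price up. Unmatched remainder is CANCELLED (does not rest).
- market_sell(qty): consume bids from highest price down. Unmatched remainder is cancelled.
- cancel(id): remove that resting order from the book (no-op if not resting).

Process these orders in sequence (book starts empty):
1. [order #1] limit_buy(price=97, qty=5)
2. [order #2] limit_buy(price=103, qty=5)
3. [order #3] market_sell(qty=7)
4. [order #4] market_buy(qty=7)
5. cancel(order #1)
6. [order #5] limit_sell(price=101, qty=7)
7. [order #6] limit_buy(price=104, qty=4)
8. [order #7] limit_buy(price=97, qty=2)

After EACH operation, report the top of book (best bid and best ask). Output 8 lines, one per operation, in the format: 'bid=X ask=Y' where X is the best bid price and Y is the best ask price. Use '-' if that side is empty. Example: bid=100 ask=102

After op 1 [order #1] limit_buy(price=97, qty=5): fills=none; bids=[#1:5@97] asks=[-]
After op 2 [order #2] limit_buy(price=103, qty=5): fills=none; bids=[#2:5@103 #1:5@97] asks=[-]
After op 3 [order #3] market_sell(qty=7): fills=#2x#3:5@103 #1x#3:2@97; bids=[#1:3@97] asks=[-]
After op 4 [order #4] market_buy(qty=7): fills=none; bids=[#1:3@97] asks=[-]
After op 5 cancel(order #1): fills=none; bids=[-] asks=[-]
After op 6 [order #5] limit_sell(price=101, qty=7): fills=none; bids=[-] asks=[#5:7@101]
After op 7 [order #6] limit_buy(price=104, qty=4): fills=#6x#5:4@101; bids=[-] asks=[#5:3@101]
After op 8 [order #7] limit_buy(price=97, qty=2): fills=none; bids=[#7:2@97] asks=[#5:3@101]

Answer: bid=97 ask=-
bid=103 ask=-
bid=97 ask=-
bid=97 ask=-
bid=- ask=-
bid=- ask=101
bid=- ask=101
bid=97 ask=101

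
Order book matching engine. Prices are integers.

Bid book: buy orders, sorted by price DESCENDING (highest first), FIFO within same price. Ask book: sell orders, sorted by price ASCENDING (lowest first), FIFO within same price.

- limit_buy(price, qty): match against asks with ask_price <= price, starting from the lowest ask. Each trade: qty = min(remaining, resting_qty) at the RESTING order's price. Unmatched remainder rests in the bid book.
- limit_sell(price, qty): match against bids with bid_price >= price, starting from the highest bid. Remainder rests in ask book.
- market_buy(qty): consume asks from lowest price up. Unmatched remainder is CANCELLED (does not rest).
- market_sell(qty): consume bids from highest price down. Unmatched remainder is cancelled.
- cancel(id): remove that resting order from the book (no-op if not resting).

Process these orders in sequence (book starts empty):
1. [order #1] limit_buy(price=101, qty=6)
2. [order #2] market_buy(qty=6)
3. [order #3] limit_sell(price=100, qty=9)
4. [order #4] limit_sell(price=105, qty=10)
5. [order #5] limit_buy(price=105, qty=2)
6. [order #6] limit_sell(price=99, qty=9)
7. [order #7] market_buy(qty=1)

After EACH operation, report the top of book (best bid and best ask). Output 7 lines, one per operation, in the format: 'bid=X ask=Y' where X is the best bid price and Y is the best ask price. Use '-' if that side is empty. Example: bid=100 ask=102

Answer: bid=101 ask=-
bid=101 ask=-
bid=- ask=100
bid=- ask=100
bid=- ask=100
bid=- ask=99
bid=- ask=99

Derivation:
After op 1 [order #1] limit_buy(price=101, qty=6): fills=none; bids=[#1:6@101] asks=[-]
After op 2 [order #2] market_buy(qty=6): fills=none; bids=[#1:6@101] asks=[-]
After op 3 [order #3] limit_sell(price=100, qty=9): fills=#1x#3:6@101; bids=[-] asks=[#3:3@100]
After op 4 [order #4] limit_sell(price=105, qty=10): fills=none; bids=[-] asks=[#3:3@100 #4:10@105]
After op 5 [order #5] limit_buy(price=105, qty=2): fills=#5x#3:2@100; bids=[-] asks=[#3:1@100 #4:10@105]
After op 6 [order #6] limit_sell(price=99, qty=9): fills=none; bids=[-] asks=[#6:9@99 #3:1@100 #4:10@105]
After op 7 [order #7] market_buy(qty=1): fills=#7x#6:1@99; bids=[-] asks=[#6:8@99 #3:1@100 #4:10@105]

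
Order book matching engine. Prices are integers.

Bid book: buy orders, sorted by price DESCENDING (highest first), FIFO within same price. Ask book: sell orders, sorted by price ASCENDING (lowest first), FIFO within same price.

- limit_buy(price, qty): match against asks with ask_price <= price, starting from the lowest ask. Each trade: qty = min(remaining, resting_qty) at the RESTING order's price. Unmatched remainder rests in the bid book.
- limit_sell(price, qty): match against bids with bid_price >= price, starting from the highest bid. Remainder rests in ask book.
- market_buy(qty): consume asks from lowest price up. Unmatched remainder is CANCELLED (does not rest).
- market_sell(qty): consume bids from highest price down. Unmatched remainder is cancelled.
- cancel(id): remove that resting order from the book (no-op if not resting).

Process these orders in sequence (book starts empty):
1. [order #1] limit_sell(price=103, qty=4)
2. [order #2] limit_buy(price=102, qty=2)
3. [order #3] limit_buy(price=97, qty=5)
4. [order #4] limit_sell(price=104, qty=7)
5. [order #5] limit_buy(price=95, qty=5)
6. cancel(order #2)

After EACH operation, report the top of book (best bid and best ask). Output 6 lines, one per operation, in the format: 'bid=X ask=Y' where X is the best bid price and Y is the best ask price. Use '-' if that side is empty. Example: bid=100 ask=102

Answer: bid=- ask=103
bid=102 ask=103
bid=102 ask=103
bid=102 ask=103
bid=102 ask=103
bid=97 ask=103

Derivation:
After op 1 [order #1] limit_sell(price=103, qty=4): fills=none; bids=[-] asks=[#1:4@103]
After op 2 [order #2] limit_buy(price=102, qty=2): fills=none; bids=[#2:2@102] asks=[#1:4@103]
After op 3 [order #3] limit_buy(price=97, qty=5): fills=none; bids=[#2:2@102 #3:5@97] asks=[#1:4@103]
After op 4 [order #4] limit_sell(price=104, qty=7): fills=none; bids=[#2:2@102 #3:5@97] asks=[#1:4@103 #4:7@104]
After op 5 [order #5] limit_buy(price=95, qty=5): fills=none; bids=[#2:2@102 #3:5@97 #5:5@95] asks=[#1:4@103 #4:7@104]
After op 6 cancel(order #2): fills=none; bids=[#3:5@97 #5:5@95] asks=[#1:4@103 #4:7@104]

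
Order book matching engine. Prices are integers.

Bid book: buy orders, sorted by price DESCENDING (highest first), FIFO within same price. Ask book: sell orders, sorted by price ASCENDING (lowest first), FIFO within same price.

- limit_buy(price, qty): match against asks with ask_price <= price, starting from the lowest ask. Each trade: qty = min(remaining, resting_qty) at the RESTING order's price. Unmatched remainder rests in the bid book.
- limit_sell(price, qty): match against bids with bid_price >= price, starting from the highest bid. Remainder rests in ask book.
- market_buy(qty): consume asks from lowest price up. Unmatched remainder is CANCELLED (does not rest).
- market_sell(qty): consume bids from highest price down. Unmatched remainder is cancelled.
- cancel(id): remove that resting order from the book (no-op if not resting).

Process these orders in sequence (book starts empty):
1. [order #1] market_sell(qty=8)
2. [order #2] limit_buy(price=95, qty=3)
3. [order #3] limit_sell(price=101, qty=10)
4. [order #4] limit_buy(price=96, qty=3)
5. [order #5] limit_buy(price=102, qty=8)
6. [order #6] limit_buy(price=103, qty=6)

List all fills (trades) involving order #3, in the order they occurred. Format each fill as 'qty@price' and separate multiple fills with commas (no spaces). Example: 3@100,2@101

After op 1 [order #1] market_sell(qty=8): fills=none; bids=[-] asks=[-]
After op 2 [order #2] limit_buy(price=95, qty=3): fills=none; bids=[#2:3@95] asks=[-]
After op 3 [order #3] limit_sell(price=101, qty=10): fills=none; bids=[#2:3@95] asks=[#3:10@101]
After op 4 [order #4] limit_buy(price=96, qty=3): fills=none; bids=[#4:3@96 #2:3@95] asks=[#3:10@101]
After op 5 [order #5] limit_buy(price=102, qty=8): fills=#5x#3:8@101; bids=[#4:3@96 #2:3@95] asks=[#3:2@101]
After op 6 [order #6] limit_buy(price=103, qty=6): fills=#6x#3:2@101; bids=[#6:4@103 #4:3@96 #2:3@95] asks=[-]

Answer: 8@101,2@101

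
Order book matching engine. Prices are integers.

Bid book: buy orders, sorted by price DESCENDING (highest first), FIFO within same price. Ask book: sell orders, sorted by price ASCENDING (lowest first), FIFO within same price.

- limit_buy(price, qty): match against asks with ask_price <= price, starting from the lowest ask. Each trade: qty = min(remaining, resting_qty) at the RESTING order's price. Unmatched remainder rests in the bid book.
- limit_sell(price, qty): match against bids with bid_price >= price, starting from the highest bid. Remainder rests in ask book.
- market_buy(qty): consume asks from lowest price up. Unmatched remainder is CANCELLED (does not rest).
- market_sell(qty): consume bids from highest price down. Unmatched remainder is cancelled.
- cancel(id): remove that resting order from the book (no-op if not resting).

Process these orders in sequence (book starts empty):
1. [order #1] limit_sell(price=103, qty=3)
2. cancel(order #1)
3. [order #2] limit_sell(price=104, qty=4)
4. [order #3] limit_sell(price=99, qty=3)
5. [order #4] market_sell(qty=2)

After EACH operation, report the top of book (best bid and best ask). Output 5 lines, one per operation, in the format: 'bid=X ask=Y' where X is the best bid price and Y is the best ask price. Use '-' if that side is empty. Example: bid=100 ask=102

Answer: bid=- ask=103
bid=- ask=-
bid=- ask=104
bid=- ask=99
bid=- ask=99

Derivation:
After op 1 [order #1] limit_sell(price=103, qty=3): fills=none; bids=[-] asks=[#1:3@103]
After op 2 cancel(order #1): fills=none; bids=[-] asks=[-]
After op 3 [order #2] limit_sell(price=104, qty=4): fills=none; bids=[-] asks=[#2:4@104]
After op 4 [order #3] limit_sell(price=99, qty=3): fills=none; bids=[-] asks=[#3:3@99 #2:4@104]
After op 5 [order #4] market_sell(qty=2): fills=none; bids=[-] asks=[#3:3@99 #2:4@104]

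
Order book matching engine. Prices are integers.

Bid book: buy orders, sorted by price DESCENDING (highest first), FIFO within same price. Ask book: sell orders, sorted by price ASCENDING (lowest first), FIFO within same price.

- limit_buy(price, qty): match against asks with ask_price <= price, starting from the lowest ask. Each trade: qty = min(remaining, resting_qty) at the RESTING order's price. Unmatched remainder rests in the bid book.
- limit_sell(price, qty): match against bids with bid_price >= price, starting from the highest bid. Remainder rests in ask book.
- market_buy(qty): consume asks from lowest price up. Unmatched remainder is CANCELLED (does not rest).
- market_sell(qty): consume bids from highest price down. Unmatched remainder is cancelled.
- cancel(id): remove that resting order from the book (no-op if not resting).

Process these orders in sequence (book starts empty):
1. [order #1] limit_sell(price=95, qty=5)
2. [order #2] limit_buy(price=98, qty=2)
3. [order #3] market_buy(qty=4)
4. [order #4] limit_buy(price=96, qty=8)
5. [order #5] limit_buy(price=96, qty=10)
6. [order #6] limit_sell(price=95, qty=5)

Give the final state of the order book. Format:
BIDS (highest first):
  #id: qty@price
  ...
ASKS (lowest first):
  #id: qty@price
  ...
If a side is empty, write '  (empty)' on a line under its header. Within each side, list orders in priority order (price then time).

Answer: BIDS (highest first):
  #4: 3@96
  #5: 10@96
ASKS (lowest first):
  (empty)

Derivation:
After op 1 [order #1] limit_sell(price=95, qty=5): fills=none; bids=[-] asks=[#1:5@95]
After op 2 [order #2] limit_buy(price=98, qty=2): fills=#2x#1:2@95; bids=[-] asks=[#1:3@95]
After op 3 [order #3] market_buy(qty=4): fills=#3x#1:3@95; bids=[-] asks=[-]
After op 4 [order #4] limit_buy(price=96, qty=8): fills=none; bids=[#4:8@96] asks=[-]
After op 5 [order #5] limit_buy(price=96, qty=10): fills=none; bids=[#4:8@96 #5:10@96] asks=[-]
After op 6 [order #6] limit_sell(price=95, qty=5): fills=#4x#6:5@96; bids=[#4:3@96 #5:10@96] asks=[-]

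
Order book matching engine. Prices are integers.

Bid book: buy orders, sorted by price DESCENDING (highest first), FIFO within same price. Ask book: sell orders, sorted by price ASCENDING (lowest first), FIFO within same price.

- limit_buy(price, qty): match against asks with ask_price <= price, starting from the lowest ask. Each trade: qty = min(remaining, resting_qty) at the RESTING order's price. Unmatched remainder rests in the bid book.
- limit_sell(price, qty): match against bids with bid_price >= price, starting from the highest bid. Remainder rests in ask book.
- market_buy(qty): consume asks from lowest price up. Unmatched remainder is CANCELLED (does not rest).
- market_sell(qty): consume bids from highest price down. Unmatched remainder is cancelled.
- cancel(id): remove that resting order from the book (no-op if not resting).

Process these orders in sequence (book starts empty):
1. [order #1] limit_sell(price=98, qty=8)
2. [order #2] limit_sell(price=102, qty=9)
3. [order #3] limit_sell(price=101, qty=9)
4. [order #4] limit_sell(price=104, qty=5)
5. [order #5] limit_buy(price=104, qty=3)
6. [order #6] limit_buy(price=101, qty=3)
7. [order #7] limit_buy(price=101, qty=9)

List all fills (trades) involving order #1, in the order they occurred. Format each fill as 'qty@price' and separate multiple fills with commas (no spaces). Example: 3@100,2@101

Answer: 3@98,3@98,2@98

Derivation:
After op 1 [order #1] limit_sell(price=98, qty=8): fills=none; bids=[-] asks=[#1:8@98]
After op 2 [order #2] limit_sell(price=102, qty=9): fills=none; bids=[-] asks=[#1:8@98 #2:9@102]
After op 3 [order #3] limit_sell(price=101, qty=9): fills=none; bids=[-] asks=[#1:8@98 #3:9@101 #2:9@102]
After op 4 [order #4] limit_sell(price=104, qty=5): fills=none; bids=[-] asks=[#1:8@98 #3:9@101 #2:9@102 #4:5@104]
After op 5 [order #5] limit_buy(price=104, qty=3): fills=#5x#1:3@98; bids=[-] asks=[#1:5@98 #3:9@101 #2:9@102 #4:5@104]
After op 6 [order #6] limit_buy(price=101, qty=3): fills=#6x#1:3@98; bids=[-] asks=[#1:2@98 #3:9@101 #2:9@102 #4:5@104]
After op 7 [order #7] limit_buy(price=101, qty=9): fills=#7x#1:2@98 #7x#3:7@101; bids=[-] asks=[#3:2@101 #2:9@102 #4:5@104]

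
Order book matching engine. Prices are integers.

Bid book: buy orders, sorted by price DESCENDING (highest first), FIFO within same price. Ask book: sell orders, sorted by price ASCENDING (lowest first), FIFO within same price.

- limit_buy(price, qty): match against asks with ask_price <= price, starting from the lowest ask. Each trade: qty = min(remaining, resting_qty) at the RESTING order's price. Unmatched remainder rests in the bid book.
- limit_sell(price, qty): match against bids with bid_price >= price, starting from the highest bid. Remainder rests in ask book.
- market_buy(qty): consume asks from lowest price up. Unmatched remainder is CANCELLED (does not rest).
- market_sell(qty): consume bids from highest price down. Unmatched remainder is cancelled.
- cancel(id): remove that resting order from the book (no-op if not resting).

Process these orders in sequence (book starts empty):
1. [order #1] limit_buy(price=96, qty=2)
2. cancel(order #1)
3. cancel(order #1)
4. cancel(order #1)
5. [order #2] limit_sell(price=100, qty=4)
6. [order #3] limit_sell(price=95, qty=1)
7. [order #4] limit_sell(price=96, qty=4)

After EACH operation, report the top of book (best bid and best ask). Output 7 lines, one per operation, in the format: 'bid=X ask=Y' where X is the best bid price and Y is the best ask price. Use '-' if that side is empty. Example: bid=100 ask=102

Answer: bid=96 ask=-
bid=- ask=-
bid=- ask=-
bid=- ask=-
bid=- ask=100
bid=- ask=95
bid=- ask=95

Derivation:
After op 1 [order #1] limit_buy(price=96, qty=2): fills=none; bids=[#1:2@96] asks=[-]
After op 2 cancel(order #1): fills=none; bids=[-] asks=[-]
After op 3 cancel(order #1): fills=none; bids=[-] asks=[-]
After op 4 cancel(order #1): fills=none; bids=[-] asks=[-]
After op 5 [order #2] limit_sell(price=100, qty=4): fills=none; bids=[-] asks=[#2:4@100]
After op 6 [order #3] limit_sell(price=95, qty=1): fills=none; bids=[-] asks=[#3:1@95 #2:4@100]
After op 7 [order #4] limit_sell(price=96, qty=4): fills=none; bids=[-] asks=[#3:1@95 #4:4@96 #2:4@100]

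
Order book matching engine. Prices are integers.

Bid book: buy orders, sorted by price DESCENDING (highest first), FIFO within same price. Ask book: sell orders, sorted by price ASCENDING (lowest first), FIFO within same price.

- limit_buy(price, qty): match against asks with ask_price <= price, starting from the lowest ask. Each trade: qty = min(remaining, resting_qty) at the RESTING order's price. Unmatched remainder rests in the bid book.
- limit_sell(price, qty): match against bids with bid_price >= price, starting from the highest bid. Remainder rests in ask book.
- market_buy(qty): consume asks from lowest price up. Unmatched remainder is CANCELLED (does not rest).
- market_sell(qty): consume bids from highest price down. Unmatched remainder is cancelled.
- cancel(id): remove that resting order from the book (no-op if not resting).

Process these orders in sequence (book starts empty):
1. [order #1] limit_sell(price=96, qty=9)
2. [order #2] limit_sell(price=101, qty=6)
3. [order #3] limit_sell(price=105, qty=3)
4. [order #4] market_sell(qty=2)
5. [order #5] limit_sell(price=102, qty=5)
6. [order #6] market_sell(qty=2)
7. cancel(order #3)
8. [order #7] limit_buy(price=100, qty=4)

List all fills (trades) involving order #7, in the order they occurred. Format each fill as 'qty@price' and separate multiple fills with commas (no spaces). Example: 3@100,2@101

After op 1 [order #1] limit_sell(price=96, qty=9): fills=none; bids=[-] asks=[#1:9@96]
After op 2 [order #2] limit_sell(price=101, qty=6): fills=none; bids=[-] asks=[#1:9@96 #2:6@101]
After op 3 [order #3] limit_sell(price=105, qty=3): fills=none; bids=[-] asks=[#1:9@96 #2:6@101 #3:3@105]
After op 4 [order #4] market_sell(qty=2): fills=none; bids=[-] asks=[#1:9@96 #2:6@101 #3:3@105]
After op 5 [order #5] limit_sell(price=102, qty=5): fills=none; bids=[-] asks=[#1:9@96 #2:6@101 #5:5@102 #3:3@105]
After op 6 [order #6] market_sell(qty=2): fills=none; bids=[-] asks=[#1:9@96 #2:6@101 #5:5@102 #3:3@105]
After op 7 cancel(order #3): fills=none; bids=[-] asks=[#1:9@96 #2:6@101 #5:5@102]
After op 8 [order #7] limit_buy(price=100, qty=4): fills=#7x#1:4@96; bids=[-] asks=[#1:5@96 #2:6@101 #5:5@102]

Answer: 4@96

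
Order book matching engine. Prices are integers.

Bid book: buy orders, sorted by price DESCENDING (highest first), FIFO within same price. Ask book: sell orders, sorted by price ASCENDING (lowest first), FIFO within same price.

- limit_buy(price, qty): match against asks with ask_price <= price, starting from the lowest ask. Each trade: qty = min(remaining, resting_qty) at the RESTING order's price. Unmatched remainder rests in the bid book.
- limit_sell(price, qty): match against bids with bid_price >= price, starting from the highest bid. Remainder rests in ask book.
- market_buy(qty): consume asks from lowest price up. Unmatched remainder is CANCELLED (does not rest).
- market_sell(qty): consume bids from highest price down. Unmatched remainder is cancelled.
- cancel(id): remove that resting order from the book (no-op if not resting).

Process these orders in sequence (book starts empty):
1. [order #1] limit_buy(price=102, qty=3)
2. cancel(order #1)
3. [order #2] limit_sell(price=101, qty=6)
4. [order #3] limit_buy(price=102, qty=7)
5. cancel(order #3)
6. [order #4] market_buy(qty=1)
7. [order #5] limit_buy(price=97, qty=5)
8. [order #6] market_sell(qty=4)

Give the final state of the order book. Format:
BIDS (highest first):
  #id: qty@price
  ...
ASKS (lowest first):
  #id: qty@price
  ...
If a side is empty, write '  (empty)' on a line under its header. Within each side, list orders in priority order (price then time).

Answer: BIDS (highest first):
  #5: 1@97
ASKS (lowest first):
  (empty)

Derivation:
After op 1 [order #1] limit_buy(price=102, qty=3): fills=none; bids=[#1:3@102] asks=[-]
After op 2 cancel(order #1): fills=none; bids=[-] asks=[-]
After op 3 [order #2] limit_sell(price=101, qty=6): fills=none; bids=[-] asks=[#2:6@101]
After op 4 [order #3] limit_buy(price=102, qty=7): fills=#3x#2:6@101; bids=[#3:1@102] asks=[-]
After op 5 cancel(order #3): fills=none; bids=[-] asks=[-]
After op 6 [order #4] market_buy(qty=1): fills=none; bids=[-] asks=[-]
After op 7 [order #5] limit_buy(price=97, qty=5): fills=none; bids=[#5:5@97] asks=[-]
After op 8 [order #6] market_sell(qty=4): fills=#5x#6:4@97; bids=[#5:1@97] asks=[-]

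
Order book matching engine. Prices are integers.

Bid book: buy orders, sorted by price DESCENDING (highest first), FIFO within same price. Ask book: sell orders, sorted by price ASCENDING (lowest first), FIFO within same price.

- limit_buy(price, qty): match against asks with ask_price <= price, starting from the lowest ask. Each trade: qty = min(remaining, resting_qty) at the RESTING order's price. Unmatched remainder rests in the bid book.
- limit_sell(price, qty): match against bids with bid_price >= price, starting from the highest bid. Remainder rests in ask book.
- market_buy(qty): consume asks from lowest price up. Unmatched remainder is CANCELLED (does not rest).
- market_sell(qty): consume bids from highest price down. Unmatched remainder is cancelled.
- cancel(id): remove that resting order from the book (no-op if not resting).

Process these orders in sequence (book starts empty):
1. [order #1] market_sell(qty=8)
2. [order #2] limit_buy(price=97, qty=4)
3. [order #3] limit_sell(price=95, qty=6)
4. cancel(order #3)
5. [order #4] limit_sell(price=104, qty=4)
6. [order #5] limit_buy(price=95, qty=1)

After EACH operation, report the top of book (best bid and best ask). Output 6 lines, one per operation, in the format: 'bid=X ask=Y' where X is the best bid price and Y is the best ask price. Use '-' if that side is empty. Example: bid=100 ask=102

Answer: bid=- ask=-
bid=97 ask=-
bid=- ask=95
bid=- ask=-
bid=- ask=104
bid=95 ask=104

Derivation:
After op 1 [order #1] market_sell(qty=8): fills=none; bids=[-] asks=[-]
After op 2 [order #2] limit_buy(price=97, qty=4): fills=none; bids=[#2:4@97] asks=[-]
After op 3 [order #3] limit_sell(price=95, qty=6): fills=#2x#3:4@97; bids=[-] asks=[#3:2@95]
After op 4 cancel(order #3): fills=none; bids=[-] asks=[-]
After op 5 [order #4] limit_sell(price=104, qty=4): fills=none; bids=[-] asks=[#4:4@104]
After op 6 [order #5] limit_buy(price=95, qty=1): fills=none; bids=[#5:1@95] asks=[#4:4@104]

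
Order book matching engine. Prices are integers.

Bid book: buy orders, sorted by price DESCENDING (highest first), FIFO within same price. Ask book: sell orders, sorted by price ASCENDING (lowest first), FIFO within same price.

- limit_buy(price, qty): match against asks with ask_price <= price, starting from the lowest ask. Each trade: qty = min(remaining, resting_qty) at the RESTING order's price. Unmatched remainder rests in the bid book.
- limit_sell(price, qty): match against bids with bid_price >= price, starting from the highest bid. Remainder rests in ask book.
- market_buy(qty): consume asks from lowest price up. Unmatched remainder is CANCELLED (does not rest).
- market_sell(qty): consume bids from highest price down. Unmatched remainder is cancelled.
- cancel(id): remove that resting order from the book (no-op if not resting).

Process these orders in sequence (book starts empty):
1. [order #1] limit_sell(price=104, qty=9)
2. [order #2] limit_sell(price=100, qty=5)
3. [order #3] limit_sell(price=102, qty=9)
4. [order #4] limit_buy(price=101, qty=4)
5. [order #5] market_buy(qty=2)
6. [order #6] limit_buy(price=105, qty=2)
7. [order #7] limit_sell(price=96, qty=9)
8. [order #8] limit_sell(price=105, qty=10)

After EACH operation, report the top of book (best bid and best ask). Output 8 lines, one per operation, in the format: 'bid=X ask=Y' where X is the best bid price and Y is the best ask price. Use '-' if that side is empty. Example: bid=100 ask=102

After op 1 [order #1] limit_sell(price=104, qty=9): fills=none; bids=[-] asks=[#1:9@104]
After op 2 [order #2] limit_sell(price=100, qty=5): fills=none; bids=[-] asks=[#2:5@100 #1:9@104]
After op 3 [order #3] limit_sell(price=102, qty=9): fills=none; bids=[-] asks=[#2:5@100 #3:9@102 #1:9@104]
After op 4 [order #4] limit_buy(price=101, qty=4): fills=#4x#2:4@100; bids=[-] asks=[#2:1@100 #3:9@102 #1:9@104]
After op 5 [order #5] market_buy(qty=2): fills=#5x#2:1@100 #5x#3:1@102; bids=[-] asks=[#3:8@102 #1:9@104]
After op 6 [order #6] limit_buy(price=105, qty=2): fills=#6x#3:2@102; bids=[-] asks=[#3:6@102 #1:9@104]
After op 7 [order #7] limit_sell(price=96, qty=9): fills=none; bids=[-] asks=[#7:9@96 #3:6@102 #1:9@104]
After op 8 [order #8] limit_sell(price=105, qty=10): fills=none; bids=[-] asks=[#7:9@96 #3:6@102 #1:9@104 #8:10@105]

Answer: bid=- ask=104
bid=- ask=100
bid=- ask=100
bid=- ask=100
bid=- ask=102
bid=- ask=102
bid=- ask=96
bid=- ask=96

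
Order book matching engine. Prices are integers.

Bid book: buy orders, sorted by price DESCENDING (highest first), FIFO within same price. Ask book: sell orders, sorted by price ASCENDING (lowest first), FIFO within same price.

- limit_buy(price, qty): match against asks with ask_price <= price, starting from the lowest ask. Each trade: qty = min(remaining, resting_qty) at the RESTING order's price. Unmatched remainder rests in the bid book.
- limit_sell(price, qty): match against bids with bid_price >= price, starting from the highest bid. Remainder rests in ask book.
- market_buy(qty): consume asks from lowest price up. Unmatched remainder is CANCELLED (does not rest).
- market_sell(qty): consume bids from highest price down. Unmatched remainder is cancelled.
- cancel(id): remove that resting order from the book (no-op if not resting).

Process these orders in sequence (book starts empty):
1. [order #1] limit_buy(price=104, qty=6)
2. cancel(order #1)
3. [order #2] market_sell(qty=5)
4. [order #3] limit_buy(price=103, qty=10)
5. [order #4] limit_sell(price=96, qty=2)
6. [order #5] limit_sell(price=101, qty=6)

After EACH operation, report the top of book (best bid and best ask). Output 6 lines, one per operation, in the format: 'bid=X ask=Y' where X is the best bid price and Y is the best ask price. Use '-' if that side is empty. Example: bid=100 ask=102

Answer: bid=104 ask=-
bid=- ask=-
bid=- ask=-
bid=103 ask=-
bid=103 ask=-
bid=103 ask=-

Derivation:
After op 1 [order #1] limit_buy(price=104, qty=6): fills=none; bids=[#1:6@104] asks=[-]
After op 2 cancel(order #1): fills=none; bids=[-] asks=[-]
After op 3 [order #2] market_sell(qty=5): fills=none; bids=[-] asks=[-]
After op 4 [order #3] limit_buy(price=103, qty=10): fills=none; bids=[#3:10@103] asks=[-]
After op 5 [order #4] limit_sell(price=96, qty=2): fills=#3x#4:2@103; bids=[#3:8@103] asks=[-]
After op 6 [order #5] limit_sell(price=101, qty=6): fills=#3x#5:6@103; bids=[#3:2@103] asks=[-]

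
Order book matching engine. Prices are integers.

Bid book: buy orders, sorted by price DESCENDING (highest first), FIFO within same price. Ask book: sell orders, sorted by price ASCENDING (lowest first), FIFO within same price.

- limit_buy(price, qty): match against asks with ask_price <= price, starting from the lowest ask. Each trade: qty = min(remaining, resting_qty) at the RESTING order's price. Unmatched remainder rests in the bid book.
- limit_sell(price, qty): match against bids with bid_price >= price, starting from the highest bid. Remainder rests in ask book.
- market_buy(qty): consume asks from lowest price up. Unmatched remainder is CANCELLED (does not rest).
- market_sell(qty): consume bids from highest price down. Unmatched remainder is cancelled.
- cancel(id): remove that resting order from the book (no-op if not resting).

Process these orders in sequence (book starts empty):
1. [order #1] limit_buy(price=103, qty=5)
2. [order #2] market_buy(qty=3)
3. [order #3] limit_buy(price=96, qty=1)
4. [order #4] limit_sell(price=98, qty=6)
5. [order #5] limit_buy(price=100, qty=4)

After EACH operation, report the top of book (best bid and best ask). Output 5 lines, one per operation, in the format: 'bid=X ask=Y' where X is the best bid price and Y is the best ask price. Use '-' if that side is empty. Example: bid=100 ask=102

Answer: bid=103 ask=-
bid=103 ask=-
bid=103 ask=-
bid=96 ask=98
bid=100 ask=-

Derivation:
After op 1 [order #1] limit_buy(price=103, qty=5): fills=none; bids=[#1:5@103] asks=[-]
After op 2 [order #2] market_buy(qty=3): fills=none; bids=[#1:5@103] asks=[-]
After op 3 [order #3] limit_buy(price=96, qty=1): fills=none; bids=[#1:5@103 #3:1@96] asks=[-]
After op 4 [order #4] limit_sell(price=98, qty=6): fills=#1x#4:5@103; bids=[#3:1@96] asks=[#4:1@98]
After op 5 [order #5] limit_buy(price=100, qty=4): fills=#5x#4:1@98; bids=[#5:3@100 #3:1@96] asks=[-]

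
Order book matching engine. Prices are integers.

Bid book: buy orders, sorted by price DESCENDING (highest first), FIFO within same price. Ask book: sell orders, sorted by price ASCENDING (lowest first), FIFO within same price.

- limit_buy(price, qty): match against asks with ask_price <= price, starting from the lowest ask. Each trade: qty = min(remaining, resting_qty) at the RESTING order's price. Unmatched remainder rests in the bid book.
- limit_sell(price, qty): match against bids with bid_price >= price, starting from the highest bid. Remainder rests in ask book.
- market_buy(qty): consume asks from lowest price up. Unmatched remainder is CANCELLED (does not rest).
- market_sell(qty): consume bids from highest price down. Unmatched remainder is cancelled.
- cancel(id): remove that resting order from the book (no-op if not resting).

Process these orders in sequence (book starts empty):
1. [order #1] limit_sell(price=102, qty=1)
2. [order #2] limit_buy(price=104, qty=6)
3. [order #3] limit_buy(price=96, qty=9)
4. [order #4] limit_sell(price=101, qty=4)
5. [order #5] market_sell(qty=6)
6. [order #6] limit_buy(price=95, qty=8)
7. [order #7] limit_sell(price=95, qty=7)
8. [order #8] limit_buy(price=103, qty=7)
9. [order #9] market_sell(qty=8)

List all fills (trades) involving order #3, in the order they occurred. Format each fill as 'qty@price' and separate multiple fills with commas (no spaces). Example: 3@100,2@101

After op 1 [order #1] limit_sell(price=102, qty=1): fills=none; bids=[-] asks=[#1:1@102]
After op 2 [order #2] limit_buy(price=104, qty=6): fills=#2x#1:1@102; bids=[#2:5@104] asks=[-]
After op 3 [order #3] limit_buy(price=96, qty=9): fills=none; bids=[#2:5@104 #3:9@96] asks=[-]
After op 4 [order #4] limit_sell(price=101, qty=4): fills=#2x#4:4@104; bids=[#2:1@104 #3:9@96] asks=[-]
After op 5 [order #5] market_sell(qty=6): fills=#2x#5:1@104 #3x#5:5@96; bids=[#3:4@96] asks=[-]
After op 6 [order #6] limit_buy(price=95, qty=8): fills=none; bids=[#3:4@96 #6:8@95] asks=[-]
After op 7 [order #7] limit_sell(price=95, qty=7): fills=#3x#7:4@96 #6x#7:3@95; bids=[#6:5@95] asks=[-]
After op 8 [order #8] limit_buy(price=103, qty=7): fills=none; bids=[#8:7@103 #6:5@95] asks=[-]
After op 9 [order #9] market_sell(qty=8): fills=#8x#9:7@103 #6x#9:1@95; bids=[#6:4@95] asks=[-]

Answer: 5@96,4@96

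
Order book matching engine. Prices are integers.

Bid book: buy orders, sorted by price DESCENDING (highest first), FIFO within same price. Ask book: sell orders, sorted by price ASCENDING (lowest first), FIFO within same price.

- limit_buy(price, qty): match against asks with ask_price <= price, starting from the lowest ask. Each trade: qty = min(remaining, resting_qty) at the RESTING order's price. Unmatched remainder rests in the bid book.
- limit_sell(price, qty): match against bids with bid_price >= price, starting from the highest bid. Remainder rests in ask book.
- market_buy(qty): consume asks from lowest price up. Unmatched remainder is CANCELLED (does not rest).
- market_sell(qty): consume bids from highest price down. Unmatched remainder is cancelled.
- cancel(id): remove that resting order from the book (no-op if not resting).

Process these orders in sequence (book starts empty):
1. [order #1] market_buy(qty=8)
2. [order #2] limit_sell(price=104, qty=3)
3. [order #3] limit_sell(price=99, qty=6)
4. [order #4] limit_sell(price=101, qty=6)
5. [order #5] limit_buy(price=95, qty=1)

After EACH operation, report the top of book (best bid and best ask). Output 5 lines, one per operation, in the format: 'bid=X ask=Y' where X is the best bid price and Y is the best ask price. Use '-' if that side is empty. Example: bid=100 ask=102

Answer: bid=- ask=-
bid=- ask=104
bid=- ask=99
bid=- ask=99
bid=95 ask=99

Derivation:
After op 1 [order #1] market_buy(qty=8): fills=none; bids=[-] asks=[-]
After op 2 [order #2] limit_sell(price=104, qty=3): fills=none; bids=[-] asks=[#2:3@104]
After op 3 [order #3] limit_sell(price=99, qty=6): fills=none; bids=[-] asks=[#3:6@99 #2:3@104]
After op 4 [order #4] limit_sell(price=101, qty=6): fills=none; bids=[-] asks=[#3:6@99 #4:6@101 #2:3@104]
After op 5 [order #5] limit_buy(price=95, qty=1): fills=none; bids=[#5:1@95] asks=[#3:6@99 #4:6@101 #2:3@104]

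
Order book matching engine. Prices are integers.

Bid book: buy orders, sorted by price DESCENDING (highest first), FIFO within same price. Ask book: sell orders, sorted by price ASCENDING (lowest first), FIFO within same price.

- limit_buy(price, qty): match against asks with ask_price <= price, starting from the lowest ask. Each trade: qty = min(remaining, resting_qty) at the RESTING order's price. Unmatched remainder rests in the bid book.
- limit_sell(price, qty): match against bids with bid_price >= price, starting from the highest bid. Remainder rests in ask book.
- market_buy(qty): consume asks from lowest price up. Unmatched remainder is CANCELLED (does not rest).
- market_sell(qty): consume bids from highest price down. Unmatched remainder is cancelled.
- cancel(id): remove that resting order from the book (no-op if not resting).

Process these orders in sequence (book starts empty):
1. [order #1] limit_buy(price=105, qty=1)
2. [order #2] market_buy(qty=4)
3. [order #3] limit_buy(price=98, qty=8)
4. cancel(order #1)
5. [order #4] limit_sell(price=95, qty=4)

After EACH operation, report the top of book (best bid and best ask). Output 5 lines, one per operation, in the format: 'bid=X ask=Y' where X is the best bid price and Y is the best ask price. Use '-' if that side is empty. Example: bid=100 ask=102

After op 1 [order #1] limit_buy(price=105, qty=1): fills=none; bids=[#1:1@105] asks=[-]
After op 2 [order #2] market_buy(qty=4): fills=none; bids=[#1:1@105] asks=[-]
After op 3 [order #3] limit_buy(price=98, qty=8): fills=none; bids=[#1:1@105 #3:8@98] asks=[-]
After op 4 cancel(order #1): fills=none; bids=[#3:8@98] asks=[-]
After op 5 [order #4] limit_sell(price=95, qty=4): fills=#3x#4:4@98; bids=[#3:4@98] asks=[-]

Answer: bid=105 ask=-
bid=105 ask=-
bid=105 ask=-
bid=98 ask=-
bid=98 ask=-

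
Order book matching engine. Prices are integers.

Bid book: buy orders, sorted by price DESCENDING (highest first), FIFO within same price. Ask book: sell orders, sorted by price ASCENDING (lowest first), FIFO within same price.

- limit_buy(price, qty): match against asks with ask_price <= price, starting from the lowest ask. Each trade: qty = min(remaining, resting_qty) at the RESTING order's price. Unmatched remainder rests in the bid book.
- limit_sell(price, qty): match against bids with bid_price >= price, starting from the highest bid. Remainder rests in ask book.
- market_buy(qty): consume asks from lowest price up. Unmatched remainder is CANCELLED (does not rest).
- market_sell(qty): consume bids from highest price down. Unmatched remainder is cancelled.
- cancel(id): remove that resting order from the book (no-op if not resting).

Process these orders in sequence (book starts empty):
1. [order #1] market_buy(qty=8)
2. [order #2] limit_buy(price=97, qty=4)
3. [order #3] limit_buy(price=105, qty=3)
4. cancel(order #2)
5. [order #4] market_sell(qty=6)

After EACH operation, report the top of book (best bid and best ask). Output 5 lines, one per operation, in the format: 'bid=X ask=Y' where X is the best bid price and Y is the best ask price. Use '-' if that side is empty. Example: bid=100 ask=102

After op 1 [order #1] market_buy(qty=8): fills=none; bids=[-] asks=[-]
After op 2 [order #2] limit_buy(price=97, qty=4): fills=none; bids=[#2:4@97] asks=[-]
After op 3 [order #3] limit_buy(price=105, qty=3): fills=none; bids=[#3:3@105 #2:4@97] asks=[-]
After op 4 cancel(order #2): fills=none; bids=[#3:3@105] asks=[-]
After op 5 [order #4] market_sell(qty=6): fills=#3x#4:3@105; bids=[-] asks=[-]

Answer: bid=- ask=-
bid=97 ask=-
bid=105 ask=-
bid=105 ask=-
bid=- ask=-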